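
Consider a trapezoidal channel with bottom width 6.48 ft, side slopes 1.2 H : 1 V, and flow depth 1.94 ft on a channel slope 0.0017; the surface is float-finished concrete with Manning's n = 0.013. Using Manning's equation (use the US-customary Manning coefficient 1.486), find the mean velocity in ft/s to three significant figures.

5.79 ft/s

A = (b + z·y)·y = (6.48 + 1.2×1.94)×1.94 = 17.09 ft²
P = b + 2y√(1+z²) = 6.48 + 2×1.94×√(1+1.2²) = 12.54 ft
R = A/P = 17.09/12.54 = 1.363 ft
Q = (1.486/n)·A·R^(2/3)·S^(1/2) = (1.486/0.013) × 17.09 × 1.363^(2/3) × 0.0017^(1/2) = 98.98 ft³/s
V = Q/A = 98.98/17.09 = 5.793 ft/s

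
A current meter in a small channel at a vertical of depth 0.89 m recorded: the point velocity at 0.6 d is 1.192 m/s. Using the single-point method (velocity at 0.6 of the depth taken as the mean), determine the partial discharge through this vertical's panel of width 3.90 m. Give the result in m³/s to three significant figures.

4.14 m³/s

v̄ = v₀.₆ = 1.192 m/s
q = v̄ × d × w = 1.192 × 0.89 × 3.90 = 4.137 m³/s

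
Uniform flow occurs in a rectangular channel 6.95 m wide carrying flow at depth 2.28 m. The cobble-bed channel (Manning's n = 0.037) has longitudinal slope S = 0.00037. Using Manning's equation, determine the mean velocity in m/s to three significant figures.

A = b·y = 6.95 × 2.28 = 15.85 m²
P = b + 2y = 6.95 + 2×2.28 = 11.51 m
R = A/P = 15.85/11.51 = 1.377 m
Q = (1/n)·A·R^(2/3)·S^(1/2) = (1/0.037) × 15.85 × 1.377^(2/3) × 0.00037^(1/2) = 10.19 m³/s
V = Q/A = 10.19/15.85 = 0.6434 m/s

0.643 m/s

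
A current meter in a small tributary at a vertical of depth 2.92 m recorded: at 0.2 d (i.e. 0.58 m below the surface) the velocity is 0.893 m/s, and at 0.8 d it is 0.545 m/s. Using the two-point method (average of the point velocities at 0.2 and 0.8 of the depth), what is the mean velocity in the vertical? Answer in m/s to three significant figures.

v̄ = (0.893 + 0.545) / 2 = 0.7190 m/s

0.719 m/s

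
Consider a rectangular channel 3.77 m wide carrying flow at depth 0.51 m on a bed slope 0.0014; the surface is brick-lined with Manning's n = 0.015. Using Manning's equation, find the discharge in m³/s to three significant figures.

2.61 m³/s

A = b·y = 3.77 × 0.51 = 1.923 m²
P = b + 2y = 3.77 + 2×0.51 = 4.790 m
R = A/P = 1.923/4.790 = 0.4014 m
Q = (1/n)·A·R^(2/3)·S^(1/2) = (1/0.015) × 1.923 × 0.4014^(2/3) × 0.0014^(1/2) = 2.610 m³/s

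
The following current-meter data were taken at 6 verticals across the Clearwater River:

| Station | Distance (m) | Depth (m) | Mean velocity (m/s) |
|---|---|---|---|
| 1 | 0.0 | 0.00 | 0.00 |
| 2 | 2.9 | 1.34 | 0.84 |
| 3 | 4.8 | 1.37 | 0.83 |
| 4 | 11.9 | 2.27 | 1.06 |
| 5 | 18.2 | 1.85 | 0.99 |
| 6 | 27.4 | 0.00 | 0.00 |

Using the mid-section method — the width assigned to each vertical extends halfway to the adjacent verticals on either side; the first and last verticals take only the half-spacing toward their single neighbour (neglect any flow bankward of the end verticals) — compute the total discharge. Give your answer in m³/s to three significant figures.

38.1 m³/s

w_2 = (4.8 − 0.0)/2 = 2.4 m; q_2 = 0.84 × 1.34 × 2.4 = 2.701 m³/s
w_3 = (11.9 − 2.9)/2 = 4.5 m; q_3 = 0.83 × 1.37 × 4.5 = 5.117 m³/s
w_4 = (18.2 − 4.8)/2 = 6.7 m; q_4 = 1.06 × 2.27 × 6.7 = 16.12 m³/s
w_5 = (27.4 − 11.9)/2 = 7.75 m; q_5 = 0.99 × 1.85 × 7.75 = 14.19 m³/s
Stations 1, 6 contribute zero (depth or velocity is 0).
Q = Σ qᵢ = 38.13 m³/s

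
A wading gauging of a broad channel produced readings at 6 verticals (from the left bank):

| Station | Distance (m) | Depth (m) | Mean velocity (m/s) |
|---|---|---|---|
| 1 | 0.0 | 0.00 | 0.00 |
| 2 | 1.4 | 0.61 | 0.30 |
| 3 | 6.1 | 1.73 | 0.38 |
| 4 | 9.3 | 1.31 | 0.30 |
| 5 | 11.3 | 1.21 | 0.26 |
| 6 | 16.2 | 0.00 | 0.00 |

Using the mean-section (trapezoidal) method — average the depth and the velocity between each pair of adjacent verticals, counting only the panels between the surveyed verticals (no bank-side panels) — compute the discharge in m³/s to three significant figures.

4.68 m³/s

Panel 1-2: Δb = 1.4 m, d̄ = (0.00+0.61)/2 = 0.305, v̄ = (0.00+0.30)/2 = 0.15 → q = 1.4×0.305×0.15 = 0.06405 m³/s
Panel 2-3: Δb = 4.7 m, d̄ = (0.61+1.73)/2 = 1.17, v̄ = (0.30+0.38)/2 = 0.34 → q = 4.7×1.17×0.34 = 1.870 m³/s
Panel 3-4: Δb = 3.2 m, d̄ = (1.73+1.31)/2 = 1.52, v̄ = (0.38+0.30)/2 = 0.34 → q = 3.2×1.52×0.34 = 1.654 m³/s
Panel 4-5: Δb = 2 m, d̄ = (1.31+1.21)/2 = 1.26, v̄ = (0.30+0.26)/2 = 0.28 → q = 2×1.26×0.28 = 0.7056 m³/s
Panel 5-6: Δb = 4.9 m, d̄ = (1.21+0.00)/2 = 0.605, v̄ = (0.26+0.00)/2 = 0.13 → q = 4.9×0.605×0.13 = 0.3854 m³/s
Q = Σ q = 4.678 m³/s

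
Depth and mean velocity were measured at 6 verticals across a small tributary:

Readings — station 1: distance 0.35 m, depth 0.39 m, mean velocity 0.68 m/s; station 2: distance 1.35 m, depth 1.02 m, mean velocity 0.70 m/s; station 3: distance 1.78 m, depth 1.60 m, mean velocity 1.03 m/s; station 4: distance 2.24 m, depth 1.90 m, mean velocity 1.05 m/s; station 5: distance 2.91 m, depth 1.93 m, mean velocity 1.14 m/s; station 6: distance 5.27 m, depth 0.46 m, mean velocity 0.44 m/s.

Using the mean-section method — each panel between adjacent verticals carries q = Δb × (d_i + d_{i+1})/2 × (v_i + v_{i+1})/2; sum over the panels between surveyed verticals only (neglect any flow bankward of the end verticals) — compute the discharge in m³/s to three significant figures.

5.44 m³/s

Panel 1-2: Δb = 1 m, d̄ = (0.39+1.02)/2 = 0.705, v̄ = (0.68+0.70)/2 = 0.69 → q = 1×0.705×0.69 = 0.4865 m³/s
Panel 2-3: Δb = 0.43 m, d̄ = (1.02+1.60)/2 = 1.31, v̄ = (0.70+1.03)/2 = 0.865 → q = 0.43×1.31×0.865 = 0.4873 m³/s
Panel 3-4: Δb = 0.46 m, d̄ = (1.60+1.90)/2 = 1.75, v̄ = (1.03+1.05)/2 = 1.04 → q = 0.46×1.75×1.04 = 0.8372 m³/s
Panel 4-5: Δb = 0.67 m, d̄ = (1.90+1.93)/2 = 1.915, v̄ = (1.05+1.14)/2 = 1.095 → q = 0.67×1.915×1.095 = 1.405 m³/s
Panel 5-6: Δb = 2.36 m, d̄ = (1.93+0.46)/2 = 1.195, v̄ = (1.14+0.44)/2 = 0.79 → q = 2.36×1.195×0.79 = 2.228 m³/s
Q = Σ q = 5.444 m³/s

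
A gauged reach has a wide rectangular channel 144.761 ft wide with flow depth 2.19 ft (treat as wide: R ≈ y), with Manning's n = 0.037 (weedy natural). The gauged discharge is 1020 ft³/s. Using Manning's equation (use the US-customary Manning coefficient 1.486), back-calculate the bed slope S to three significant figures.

A = b·y = 144.761 × 2.19 = 317.0 ft²
Wide channel: R ≈ y = 2.19 ft
S = (Q·n / (1.486·A·R^(2/3)))² = (1020×0.037 / (1.486×317.0×1.686))² = 0.002257

0.00226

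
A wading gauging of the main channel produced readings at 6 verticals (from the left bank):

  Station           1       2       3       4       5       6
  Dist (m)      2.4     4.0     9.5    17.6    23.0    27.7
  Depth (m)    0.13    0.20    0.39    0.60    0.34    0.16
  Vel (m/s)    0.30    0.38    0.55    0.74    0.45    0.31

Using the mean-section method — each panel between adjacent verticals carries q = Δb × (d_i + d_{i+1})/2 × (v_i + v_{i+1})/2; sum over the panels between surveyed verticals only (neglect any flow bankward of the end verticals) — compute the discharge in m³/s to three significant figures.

5.39 m³/s

Panel 1-2: Δb = 1.6 m, d̄ = (0.13+0.20)/2 = 0.165, v̄ = (0.30+0.38)/2 = 0.34 → q = 1.6×0.165×0.34 = 0.08976 m³/s
Panel 2-3: Δb = 5.5 m, d̄ = (0.20+0.39)/2 = 0.295, v̄ = (0.38+0.55)/2 = 0.465 → q = 5.5×0.295×0.465 = 0.7545 m³/s
Panel 3-4: Δb = 8.1 m, d̄ = (0.39+0.60)/2 = 0.495, v̄ = (0.55+0.74)/2 = 0.645 → q = 8.1×0.495×0.645 = 2.586 m³/s
Panel 4-5: Δb = 5.4 m, d̄ = (0.60+0.34)/2 = 0.47, v̄ = (0.74+0.45)/2 = 0.595 → q = 5.4×0.47×0.595 = 1.510 m³/s
Panel 5-6: Δb = 4.7 m, d̄ = (0.34+0.16)/2 = 0.25, v̄ = (0.45+0.31)/2 = 0.38 → q = 4.7×0.25×0.38 = 0.4465 m³/s
Q = Σ q = 5.387 m³/s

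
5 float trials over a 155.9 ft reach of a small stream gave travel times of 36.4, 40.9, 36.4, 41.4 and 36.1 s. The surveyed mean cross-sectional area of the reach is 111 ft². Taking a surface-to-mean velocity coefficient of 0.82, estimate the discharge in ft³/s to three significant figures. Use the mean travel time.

t̄ = (36.4 + 40.9 + 36.4 + 41.4 + 36.1) / 5 = 38.24 s
v_surface = L / t̄ = 155.9 / 38.24 = 4.077 ft/s
v_mean = 0.82 × 4.077 = 3.343 ft/s
Q = A × v_mean = 111 × 3.343 = 371.1 ft³/s

371 ft³/s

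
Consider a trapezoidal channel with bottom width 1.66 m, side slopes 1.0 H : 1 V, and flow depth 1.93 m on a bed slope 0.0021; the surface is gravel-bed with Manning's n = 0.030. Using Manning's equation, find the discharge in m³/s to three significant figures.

10.4 m³/s

A = (b + z·y)·y = (1.66 + 1.0×1.93)×1.93 = 6.929 m²
P = b + 2y√(1+z²) = 1.66 + 2×1.93×√(1+1.0²) = 7.119 m
R = A/P = 6.929/7.119 = 0.9733 m
Q = (1/n)·A·R^(2/3)·S^(1/2) = (1/0.030) × 6.929 × 0.9733^(2/3) × 0.0021^(1/2) = 10.39 m³/s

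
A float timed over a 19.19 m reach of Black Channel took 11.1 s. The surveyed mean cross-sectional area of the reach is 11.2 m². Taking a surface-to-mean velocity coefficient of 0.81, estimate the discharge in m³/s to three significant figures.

15.7 m³/s

v_surface = L / t̄ = 19.19 / 11.1 = 1.729 m/s
v_mean = 0.81 × 1.729 = 1.400 m/s
Q = A × v_mean = 11.2 × 1.400 = 15.68 m³/s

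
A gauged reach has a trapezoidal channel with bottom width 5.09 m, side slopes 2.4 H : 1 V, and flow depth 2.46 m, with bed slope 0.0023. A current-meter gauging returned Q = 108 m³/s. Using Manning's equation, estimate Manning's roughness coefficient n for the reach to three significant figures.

0.0158

A = (b + z·y)·y = (5.09 + 2.4×2.46)×2.46 = 27.05 m²
P = b + 2y√(1+z²) = 5.09 + 2×2.46×√(1+2.4²) = 17.88 m
R = A/P = 27.05/17.88 = 1.512 m
n = (1/Q)·A·R^(2/3)·S^(1/2) = (1/108) × 27.05 × 1.318 × 0.04796 = 0.01582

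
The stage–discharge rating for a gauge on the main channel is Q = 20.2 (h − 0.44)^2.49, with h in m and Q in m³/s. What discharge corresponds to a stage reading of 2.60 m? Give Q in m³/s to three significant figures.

Q = 20.2 × (2.60 − 0.44)^2.49 = 20.2 × 2.16^2.49 = 137.4 m³/s

137 m³/s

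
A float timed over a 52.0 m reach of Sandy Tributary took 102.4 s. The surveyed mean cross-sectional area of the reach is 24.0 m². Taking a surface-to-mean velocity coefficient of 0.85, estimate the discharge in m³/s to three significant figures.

v_surface = L / t̄ = 52.0 / 102.4 = 0.5078 m/s
v_mean = 0.85 × 0.5078 = 0.4316 m/s
Q = A × v_mean = 24.0 × 0.4316 = 10.36 m³/s

10.4 m³/s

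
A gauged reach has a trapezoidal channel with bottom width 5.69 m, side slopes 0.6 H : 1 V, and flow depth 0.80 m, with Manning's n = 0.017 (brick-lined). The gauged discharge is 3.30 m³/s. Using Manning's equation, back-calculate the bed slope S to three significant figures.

0.000228

A = (b + z·y)·y = (5.69 + 0.6×0.80)×0.80 = 4.936 m²
P = b + 2y√(1+z²) = 5.69 + 2×0.80×√(1+0.6²) = 7.556 m
R = A/P = 4.936/7.556 = 0.6533 m
S = (Q·n / (1·A·R^(2/3)))² = (3.30×0.017 / (1×4.936×0.7529))² = 0.0002279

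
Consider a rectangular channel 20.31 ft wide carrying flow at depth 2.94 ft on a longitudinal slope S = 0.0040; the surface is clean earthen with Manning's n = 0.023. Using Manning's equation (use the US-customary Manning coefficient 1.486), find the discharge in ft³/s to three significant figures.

A = b·y = 20.31 × 2.94 = 59.71 ft²
P = b + 2y = 20.31 + 2×2.94 = 26.19 ft
R = A/P = 59.71/26.19 = 2.280 ft
Q = (1.486/n)·A·R^(2/3)·S^(1/2) = (1.486/0.023) × 59.71 × 2.280^(2/3) × 0.0040^(1/2) = 422.7 ft³/s

423 ft³/s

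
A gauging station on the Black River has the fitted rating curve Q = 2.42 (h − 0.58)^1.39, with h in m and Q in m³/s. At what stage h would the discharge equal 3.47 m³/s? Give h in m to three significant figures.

1.88 m

h − h₀ = (Q/C)^(1/b) = (3.47/2.42)^(1/1.39) = 1.296 m
h = 0.58 + 1.296 = 1.876 m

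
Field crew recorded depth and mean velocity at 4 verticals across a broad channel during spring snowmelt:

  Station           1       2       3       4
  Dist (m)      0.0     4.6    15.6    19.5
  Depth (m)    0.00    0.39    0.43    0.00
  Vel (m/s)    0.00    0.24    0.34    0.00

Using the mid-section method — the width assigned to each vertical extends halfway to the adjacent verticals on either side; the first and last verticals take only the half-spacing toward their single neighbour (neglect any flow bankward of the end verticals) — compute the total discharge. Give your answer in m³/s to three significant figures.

1.82 m³/s

w_2 = (15.6 − 0.0)/2 = 7.8 m; q_2 = 0.24 × 0.39 × 7.8 = 0.7301 m³/s
w_3 = (19.5 − 4.6)/2 = 7.45 m; q_3 = 0.34 × 0.43 × 7.45 = 1.089 m³/s
Stations 1, 4 contribute zero (depth or velocity is 0).
Q = Σ qᵢ = 1.819 m³/s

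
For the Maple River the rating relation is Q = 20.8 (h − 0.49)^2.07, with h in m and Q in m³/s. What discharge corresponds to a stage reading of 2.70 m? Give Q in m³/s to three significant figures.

107 m³/s

Q = 20.8 × (2.70 − 0.49)^2.07 = 20.8 × 2.21^2.07 = 107.4 m³/s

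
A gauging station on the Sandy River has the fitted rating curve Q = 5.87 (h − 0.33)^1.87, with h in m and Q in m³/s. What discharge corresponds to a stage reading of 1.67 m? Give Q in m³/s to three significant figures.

Q = 5.87 × (1.67 − 0.33)^1.87 = 5.87 × 1.34^1.87 = 10.15 m³/s

10.1 m³/s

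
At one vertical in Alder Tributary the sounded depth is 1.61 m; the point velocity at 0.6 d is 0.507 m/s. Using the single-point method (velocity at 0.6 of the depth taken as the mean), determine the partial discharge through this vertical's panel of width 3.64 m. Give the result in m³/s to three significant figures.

2.97 m³/s

v̄ = v₀.₆ = 0.507 m/s
q = v̄ × d × w = 0.5070 × 1.61 × 3.64 = 2.971 m³/s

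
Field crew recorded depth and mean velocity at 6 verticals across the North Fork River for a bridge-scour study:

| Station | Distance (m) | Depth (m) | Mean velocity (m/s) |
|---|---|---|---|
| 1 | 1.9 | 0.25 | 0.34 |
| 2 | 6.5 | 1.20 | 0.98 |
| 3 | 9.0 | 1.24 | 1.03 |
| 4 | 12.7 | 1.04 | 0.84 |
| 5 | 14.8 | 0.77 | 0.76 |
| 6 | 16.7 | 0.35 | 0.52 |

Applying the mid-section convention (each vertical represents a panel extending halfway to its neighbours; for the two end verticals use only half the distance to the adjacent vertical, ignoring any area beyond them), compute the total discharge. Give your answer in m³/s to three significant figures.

12.2 m³/s

w_1 = (6.5 − 1.9)/2 = 2.3 m; q_1 = 0.34 × 0.25 × 2.3 = 0.1955 m³/s
w_2 = (9.0 − 1.9)/2 = 3.55 m; q_2 = 0.98 × 1.20 × 3.55 = 4.175 m³/s
w_3 = (12.7 − 6.5)/2 = 3.1 m; q_3 = 1.03 × 1.24 × 3.1 = 3.959 m³/s
w_4 = (14.8 − 9.0)/2 = 2.9 m; q_4 = 0.84 × 1.04 × 2.9 = 2.533 m³/s
w_5 = (16.7 − 12.7)/2 = 2 m; q_5 = 0.76 × 0.77 × 2 = 1.170 m³/s
w_6 = (16.7 − 14.8)/2 = 0.95 m; q_6 = 0.52 × 0.35 × 0.95 = 0.1729 m³/s
Q = Σ qᵢ = 12.21 m³/s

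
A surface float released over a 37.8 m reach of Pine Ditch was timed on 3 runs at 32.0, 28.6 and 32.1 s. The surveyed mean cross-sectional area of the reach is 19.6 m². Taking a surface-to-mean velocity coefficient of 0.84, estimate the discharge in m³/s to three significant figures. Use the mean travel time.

20.1 m³/s

t̄ = (32.0 + 28.6 + 32.1) / 3 = 30.9 s
v_surface = L / t̄ = 37.8 / 30.9 = 1.223 m/s
v_mean = 0.84 × 1.223 = 1.028 m/s
Q = A × v_mean = 19.6 × 1.028 = 20.14 m³/s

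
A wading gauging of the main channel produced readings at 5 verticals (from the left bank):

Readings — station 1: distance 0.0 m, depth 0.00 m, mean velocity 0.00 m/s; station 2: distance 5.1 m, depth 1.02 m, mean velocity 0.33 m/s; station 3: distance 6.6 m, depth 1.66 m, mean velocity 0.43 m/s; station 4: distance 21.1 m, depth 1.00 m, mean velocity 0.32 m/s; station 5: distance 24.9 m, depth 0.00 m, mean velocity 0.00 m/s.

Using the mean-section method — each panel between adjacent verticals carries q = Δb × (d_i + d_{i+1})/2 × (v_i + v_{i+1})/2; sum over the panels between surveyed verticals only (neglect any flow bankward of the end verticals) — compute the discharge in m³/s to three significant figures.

8.73 m³/s

Panel 1-2: Δb = 5.1 m, d̄ = (0.00+1.02)/2 = 0.51, v̄ = (0.00+0.33)/2 = 0.165 → q = 5.1×0.51×0.165 = 0.4292 m³/s
Panel 2-3: Δb = 1.5 m, d̄ = (1.02+1.66)/2 = 1.34, v̄ = (0.33+0.43)/2 = 0.38 → q = 1.5×1.34×0.38 = 0.7638 m³/s
Panel 3-4: Δb = 14.5 m, d̄ = (1.66+1.00)/2 = 1.33, v̄ = (0.43+0.32)/2 = 0.375 → q = 14.5×1.33×0.375 = 7.232 m³/s
Panel 4-5: Δb = 3.8 m, d̄ = (1.00+0.00)/2 = 0.5, v̄ = (0.32+0.00)/2 = 0.16 → q = 3.8×0.5×0.16 = 0.3040 m³/s
Q = Σ q = 8.729 m³/s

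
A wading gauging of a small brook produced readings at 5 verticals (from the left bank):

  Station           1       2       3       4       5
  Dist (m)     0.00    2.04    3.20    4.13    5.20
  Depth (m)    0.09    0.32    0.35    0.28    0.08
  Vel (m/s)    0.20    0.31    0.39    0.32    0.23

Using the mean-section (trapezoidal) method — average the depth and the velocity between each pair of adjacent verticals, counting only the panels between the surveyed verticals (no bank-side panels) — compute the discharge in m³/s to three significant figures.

Panel 1-2: Δb = 2.04 m, d̄ = (0.09+0.32)/2 = 0.205, v̄ = (0.20+0.31)/2 = 0.255 → q = 2.04×0.205×0.255 = 0.1066 m³/s
Panel 2-3: Δb = 1.16 m, d̄ = (0.32+0.35)/2 = 0.335, v̄ = (0.31+0.39)/2 = 0.35 → q = 1.16×0.335×0.35 = 0.1360 m³/s
Panel 3-4: Δb = 0.93 m, d̄ = (0.35+0.28)/2 = 0.315, v̄ = (0.39+0.32)/2 = 0.355 → q = 0.93×0.315×0.355 = 0.1040 m³/s
Panel 4-5: Δb = 1.07 m, d̄ = (0.28+0.08)/2 = 0.18, v̄ = (0.32+0.23)/2 = 0.275 → q = 1.07×0.18×0.275 = 0.05297 m³/s
Q = Σ q = 0.3996 m³/s

0.400 m³/s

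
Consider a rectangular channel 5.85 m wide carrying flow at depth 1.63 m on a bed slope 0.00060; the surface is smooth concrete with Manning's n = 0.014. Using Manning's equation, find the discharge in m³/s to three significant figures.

A = b·y = 5.85 × 1.63 = 9.536 m²
P = b + 2y = 5.85 + 2×1.63 = 9.110 m
R = A/P = 9.536/9.110 = 1.047 m
Q = (1/n)·A·R^(2/3)·S^(1/2) = (1/0.014) × 9.536 × 1.047^(2/3) × 0.00060^(1/2) = 17.20 m³/s

17.2 m³/s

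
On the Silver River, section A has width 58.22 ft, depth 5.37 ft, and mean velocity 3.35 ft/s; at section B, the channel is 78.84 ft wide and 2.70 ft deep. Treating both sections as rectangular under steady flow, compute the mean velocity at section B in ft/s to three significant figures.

Q = A₁V₁ = (58.22×5.37) × 3.35 = 1047 ft³/s
A₂ = 78.84 × 2.70 = 212.9 ft²
V₂ = Q/A₂ = 1047/212.9 = 4.920 ft/s

4.92 ft/s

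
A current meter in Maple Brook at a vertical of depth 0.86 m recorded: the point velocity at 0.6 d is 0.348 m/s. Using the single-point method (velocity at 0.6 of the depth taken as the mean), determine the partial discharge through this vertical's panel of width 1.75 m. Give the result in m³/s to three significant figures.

v̄ = v₀.₆ = 0.348 m/s
q = v̄ × d × w = 0.3480 × 0.86 × 1.75 = 0.5237 m³/s

0.524 m³/s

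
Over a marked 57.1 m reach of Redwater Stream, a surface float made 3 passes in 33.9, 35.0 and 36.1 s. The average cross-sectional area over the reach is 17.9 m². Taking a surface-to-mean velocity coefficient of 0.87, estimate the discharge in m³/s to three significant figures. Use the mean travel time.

25.4 m³/s

t̄ = (33.9 + 35.0 + 36.1) / 3 = 35 s
v_surface = L / t̄ = 57.1 / 35 = 1.631 m/s
v_mean = 0.87 × 1.631 = 1.419 m/s
Q = A × v_mean = 17.9 × 1.419 = 25.41 m³/s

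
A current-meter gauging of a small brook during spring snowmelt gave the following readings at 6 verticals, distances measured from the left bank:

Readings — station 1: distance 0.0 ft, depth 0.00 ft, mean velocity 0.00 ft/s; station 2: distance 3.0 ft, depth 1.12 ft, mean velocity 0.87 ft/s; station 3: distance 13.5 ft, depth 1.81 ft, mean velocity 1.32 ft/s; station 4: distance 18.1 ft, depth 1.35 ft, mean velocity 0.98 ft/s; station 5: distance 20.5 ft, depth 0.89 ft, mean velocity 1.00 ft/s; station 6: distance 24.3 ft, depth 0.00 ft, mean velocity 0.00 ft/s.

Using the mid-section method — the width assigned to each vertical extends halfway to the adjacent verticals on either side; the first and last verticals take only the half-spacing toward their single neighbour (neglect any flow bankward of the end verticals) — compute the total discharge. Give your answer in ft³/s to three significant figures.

32.0 ft³/s

w_2 = (13.5 − 0.0)/2 = 6.75 ft; q_2 = 0.87 × 1.12 × 6.75 = 6.577 ft³/s
w_3 = (18.1 − 3.0)/2 = 7.55 ft; q_3 = 1.32 × 1.81 × 7.55 = 18.04 ft³/s
w_4 = (20.5 − 13.5)/2 = 3.5 ft; q_4 = 0.98 × 1.35 × 3.5 = 4.631 ft³/s
w_5 = (24.3 − 18.1)/2 = 3.1 ft; q_5 = 1.00 × 0.89 × 3.1 = 2.759 ft³/s
Stations 1, 6 contribute zero (depth or velocity is 0).
Q = Σ qᵢ = 32.01 ft³/s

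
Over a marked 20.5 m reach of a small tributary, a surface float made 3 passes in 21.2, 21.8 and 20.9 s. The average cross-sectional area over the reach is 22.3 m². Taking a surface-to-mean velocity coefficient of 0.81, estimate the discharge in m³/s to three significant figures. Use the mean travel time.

17.4 m³/s

t̄ = (21.2 + 21.8 + 20.9) / 3 = 21.3 s
v_surface = L / t̄ = 20.5 / 21.3 = 0.9624 m/s
v_mean = 0.81 × 0.9624 = 0.7796 m/s
Q = A × v_mean = 22.3 × 0.7796 = 17.38 m³/s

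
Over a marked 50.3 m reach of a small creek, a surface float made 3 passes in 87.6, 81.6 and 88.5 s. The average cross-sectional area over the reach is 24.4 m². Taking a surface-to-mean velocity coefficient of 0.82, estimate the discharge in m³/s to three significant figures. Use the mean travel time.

11.7 m³/s

t̄ = (87.6 + 81.6 + 88.5) / 3 = 85.9 s
v_surface = L / t̄ = 50.3 / 85.9 = 0.5856 m/s
v_mean = 0.82 × 0.5856 = 0.4802 m/s
Q = A × v_mean = 24.4 × 0.4802 = 11.72 m³/s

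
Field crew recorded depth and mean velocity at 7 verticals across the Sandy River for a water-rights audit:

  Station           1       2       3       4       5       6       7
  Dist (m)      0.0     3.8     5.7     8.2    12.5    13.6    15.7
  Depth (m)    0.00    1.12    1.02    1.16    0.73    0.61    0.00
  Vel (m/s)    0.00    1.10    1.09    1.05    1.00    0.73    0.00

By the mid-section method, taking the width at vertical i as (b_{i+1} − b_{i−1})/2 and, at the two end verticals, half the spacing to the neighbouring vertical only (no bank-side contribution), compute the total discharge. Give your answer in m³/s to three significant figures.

w_2 = (5.7 − 0.0)/2 = 2.85 m; q_2 = 1.10 × 1.12 × 2.85 = 3.511 m³/s
w_3 = (8.2 − 3.8)/2 = 2.2 m; q_3 = 1.09 × 1.02 × 2.2 = 2.446 m³/s
w_4 = (12.5 − 5.7)/2 = 3.4 m; q_4 = 1.05 × 1.16 × 3.4 = 4.141 m³/s
w_5 = (13.6 − 8.2)/2 = 2.7 m; q_5 = 1.00 × 0.73 × 2.7 = 1.971 m³/s
w_6 = (15.7 − 12.5)/2 = 1.6 m; q_6 = 0.73 × 0.61 × 1.6 = 0.7125 m³/s
Stations 1, 7 contribute zero (depth or velocity is 0).
Q = Σ qᵢ = 12.78 m³/s

12.8 m³/s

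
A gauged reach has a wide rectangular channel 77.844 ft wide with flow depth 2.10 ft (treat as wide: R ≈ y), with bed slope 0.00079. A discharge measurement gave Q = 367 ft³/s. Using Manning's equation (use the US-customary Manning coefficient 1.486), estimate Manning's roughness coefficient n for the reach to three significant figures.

A = b·y = 77.844 × 2.10 = 163.5 ft²
Wide channel: R ≈ y = 2.10 ft
n = (1.486/Q)·A·R^(2/3)·S^(1/2) = (1.486/367) × 163.5 × 1.640 × 0.02811 = 0.03051

0.0305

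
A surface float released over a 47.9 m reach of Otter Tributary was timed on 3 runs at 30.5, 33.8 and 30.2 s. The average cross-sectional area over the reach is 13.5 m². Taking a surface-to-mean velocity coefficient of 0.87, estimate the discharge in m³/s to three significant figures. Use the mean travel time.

t̄ = (30.5 + 33.8 + 30.2) / 3 = 31.5 s
v_surface = L / t̄ = 47.9 / 31.5 = 1.521 m/s
v_mean = 0.87 × 1.521 = 1.323 m/s
Q = A × v_mean = 13.5 × 1.323 = 17.86 m³/s

17.9 m³/s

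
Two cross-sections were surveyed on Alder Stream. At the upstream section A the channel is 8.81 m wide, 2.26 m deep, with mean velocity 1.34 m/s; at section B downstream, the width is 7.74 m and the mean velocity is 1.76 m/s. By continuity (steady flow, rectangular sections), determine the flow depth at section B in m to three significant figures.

1.96 m

Q = A₁V₁ = (8.81×2.26) × 1.34 = 26.68 m³/s
d₂ = Q/(b₂ V₂) = 26.68/(7.74×1.76) = 1.959 m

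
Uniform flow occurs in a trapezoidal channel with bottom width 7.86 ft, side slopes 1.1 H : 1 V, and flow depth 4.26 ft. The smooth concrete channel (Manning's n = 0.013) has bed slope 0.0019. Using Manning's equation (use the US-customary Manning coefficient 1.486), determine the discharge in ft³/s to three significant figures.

A = (b + z·y)·y = (7.86 + 1.1×4.26)×4.26 = 53.45 ft²
P = b + 2y√(1+z²) = 7.86 + 2×4.26×√(1+1.1²) = 20.53 ft
R = A/P = 53.45/20.53 = 2.604 ft
Q = (1.486/n)·A·R^(2/3)·S^(1/2) = (1.486/0.013) × 53.45 × 2.604^(2/3) × 0.0019^(1/2) = 504.0 ft³/s

504 ft³/s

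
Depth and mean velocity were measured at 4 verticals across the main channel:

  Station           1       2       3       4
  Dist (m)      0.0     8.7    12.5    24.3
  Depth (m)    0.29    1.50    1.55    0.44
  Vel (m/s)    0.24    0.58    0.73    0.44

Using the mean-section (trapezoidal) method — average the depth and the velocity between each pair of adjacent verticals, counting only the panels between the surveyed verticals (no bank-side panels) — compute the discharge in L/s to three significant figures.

Panel 1-2: Δb = 8.7 m, d̄ = (0.29+1.50)/2 = 0.895, v̄ = (0.24+0.58)/2 = 0.41 → q = 8.7×0.895×0.41 = 3.192 m³/s
Panel 2-3: Δb = 3.8 m, d̄ = (1.50+1.55)/2 = 1.525, v̄ = (0.58+0.73)/2 = 0.655 → q = 3.8×1.525×0.655 = 3.796 m³/s
Panel 3-4: Δb = 11.8 m, d̄ = (1.55+0.44)/2 = 0.995, v̄ = (0.73+0.44)/2 = 0.585 → q = 11.8×0.995×0.585 = 6.868 m³/s
Q = Σ q = 13.86 m³/s
= 13.86 × 1000 = 13860 L/s

13900 L/s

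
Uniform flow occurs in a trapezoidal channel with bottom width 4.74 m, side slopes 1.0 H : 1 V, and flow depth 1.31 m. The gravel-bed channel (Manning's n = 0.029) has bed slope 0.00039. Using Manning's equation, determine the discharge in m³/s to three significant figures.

A = (b + z·y)·y = (4.74 + 1.0×1.31)×1.31 = 7.926 m²
P = b + 2y√(1+z²) = 4.74 + 2×1.31×√(1+1.0²) = 8.445 m
R = A/P = 7.926/8.445 = 0.9385 m
Q = (1/n)·A·R^(2/3)·S^(1/2) = (1/0.029) × 7.926 × 0.9385^(2/3) × 0.00039^(1/2) = 5.173 m³/s

5.17 m³/s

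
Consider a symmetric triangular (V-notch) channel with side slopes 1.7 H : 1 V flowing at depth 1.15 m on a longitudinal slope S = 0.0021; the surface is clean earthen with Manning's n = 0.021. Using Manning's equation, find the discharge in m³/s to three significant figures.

3.07 m³/s

A = z·y² = 1.7×1.15² = 2.248 m²
P = 2y√(1+z²) = 2×1.15×√(1+1.7²) = 4.536 m
R = A/P = 2.248/4.536 = 0.4956 m
Q = (1/n)·A·R^(2/3)·S^(1/2) = (1/0.021) × 2.248 × 0.4956^(2/3) × 0.0021^(1/2) = 3.073 m³/s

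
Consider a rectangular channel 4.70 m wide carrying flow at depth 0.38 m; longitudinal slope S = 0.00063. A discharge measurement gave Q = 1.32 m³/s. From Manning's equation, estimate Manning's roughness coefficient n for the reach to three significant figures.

A = b·y = 4.70 × 0.38 = 1.786 m²
P = b + 2y = 4.70 + 2×0.38 = 5.460 m
R = A/P = 1.786/5.460 = 0.3271 m
n = (1/Q)·A·R^(2/3)·S^(1/2) = (1/1.32) × 1.786 × 0.4747 × 0.02510 = 0.01612

0.0161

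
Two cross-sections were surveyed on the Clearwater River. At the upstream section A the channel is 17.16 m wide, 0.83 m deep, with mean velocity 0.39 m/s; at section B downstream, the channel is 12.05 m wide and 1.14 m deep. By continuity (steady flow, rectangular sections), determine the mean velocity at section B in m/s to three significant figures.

Q = A₁V₁ = (17.16×0.83) × 0.39 = 5.555 m³/s
A₂ = 12.05 × 1.14 = 13.74 m²
V₂ = Q/A₂ = 5.555/13.74 = 0.4044 m/s

0.404 m/s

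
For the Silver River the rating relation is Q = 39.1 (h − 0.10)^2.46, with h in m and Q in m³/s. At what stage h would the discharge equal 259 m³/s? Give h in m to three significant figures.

2.26 m

h − h₀ = (Q/C)^(1/b) = (259/39.1)^(1/2.46) = 2.157 m
h = 0.10 + 2.157 = 2.257 m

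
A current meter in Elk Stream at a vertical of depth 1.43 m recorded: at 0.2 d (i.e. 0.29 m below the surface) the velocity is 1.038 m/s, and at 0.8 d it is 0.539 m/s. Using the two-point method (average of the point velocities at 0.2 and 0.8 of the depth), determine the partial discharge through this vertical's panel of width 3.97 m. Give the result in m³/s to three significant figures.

4.48 m³/s

v̄ = (1.038 + 0.539) / 2 = 0.7885 m/s
q = v̄ × d × w = 0.7885 × 1.43 × 3.97 = 4.476 m³/s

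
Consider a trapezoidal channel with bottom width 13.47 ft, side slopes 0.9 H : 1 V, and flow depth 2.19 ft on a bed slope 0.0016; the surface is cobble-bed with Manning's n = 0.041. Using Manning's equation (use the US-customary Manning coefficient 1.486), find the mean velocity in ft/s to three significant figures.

2.10 ft/s

A = (b + z·y)·y = (13.47 + 0.9×2.19)×2.19 = 33.82 ft²
P = b + 2y√(1+z²) = 13.47 + 2×2.19×√(1+0.9²) = 19.36 ft
R = A/P = 33.82/19.36 = 1.746 ft
Q = (1.486/n)·A·R^(2/3)·S^(1/2) = (1.486/0.041) × 33.82 × 1.746^(2/3) × 0.0016^(1/2) = 71.10 ft³/s
V = Q/A = 71.10/33.82 = 2.102 ft/s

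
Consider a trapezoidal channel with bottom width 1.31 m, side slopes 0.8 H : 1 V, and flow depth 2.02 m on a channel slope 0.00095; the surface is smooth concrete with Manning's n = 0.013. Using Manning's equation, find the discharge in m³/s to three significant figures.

13.2 m³/s

A = (b + z·y)·y = (1.31 + 0.8×2.02)×2.02 = 5.911 m²
P = b + 2y√(1+z²) = 1.31 + 2×2.02×√(1+0.8²) = 6.484 m
R = A/P = 5.911/6.484 = 0.9116 m
Q = (1/n)·A·R^(2/3)·S^(1/2) = (1/0.013) × 5.911 × 0.9116^(2/3) × 0.00095^(1/2) = 13.17 m³/s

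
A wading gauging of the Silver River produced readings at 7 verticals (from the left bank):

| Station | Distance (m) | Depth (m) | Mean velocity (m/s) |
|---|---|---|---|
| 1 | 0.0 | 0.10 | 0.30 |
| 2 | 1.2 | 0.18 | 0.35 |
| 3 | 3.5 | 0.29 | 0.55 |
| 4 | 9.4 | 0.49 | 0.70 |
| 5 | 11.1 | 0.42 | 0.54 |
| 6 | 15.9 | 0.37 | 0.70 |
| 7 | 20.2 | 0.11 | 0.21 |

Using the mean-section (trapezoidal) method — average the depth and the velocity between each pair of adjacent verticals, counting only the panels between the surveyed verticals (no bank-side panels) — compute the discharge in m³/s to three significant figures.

Panel 1-2: Δb = 1.2 m, d̄ = (0.10+0.18)/2 = 0.14, v̄ = (0.30+0.35)/2 = 0.325 → q = 1.2×0.14×0.325 = 0.05460 m³/s
Panel 2-3: Δb = 2.3 m, d̄ = (0.18+0.29)/2 = 0.235, v̄ = (0.35+0.55)/2 = 0.45 → q = 2.3×0.235×0.45 = 0.2432 m³/s
Panel 3-4: Δb = 5.9 m, d̄ = (0.29+0.49)/2 = 0.39, v̄ = (0.55+0.70)/2 = 0.625 → q = 5.9×0.39×0.625 = 1.438 m³/s
Panel 4-5: Δb = 1.7 m, d̄ = (0.49+0.42)/2 = 0.455, v̄ = (0.70+0.54)/2 = 0.62 → q = 1.7×0.455×0.62 = 0.4796 m³/s
Panel 5-6: Δb = 4.8 m, d̄ = (0.42+0.37)/2 = 0.395, v̄ = (0.54+0.70)/2 = 0.62 → q = 4.8×0.395×0.62 = 1.176 m³/s
Panel 6-7: Δb = 4.3 m, d̄ = (0.37+0.11)/2 = 0.24, v̄ = (0.70+0.21)/2 = 0.455 → q = 4.3×0.24×0.455 = 0.4696 m³/s
Q = Σ q = 3.861 m³/s

3.86 m³/s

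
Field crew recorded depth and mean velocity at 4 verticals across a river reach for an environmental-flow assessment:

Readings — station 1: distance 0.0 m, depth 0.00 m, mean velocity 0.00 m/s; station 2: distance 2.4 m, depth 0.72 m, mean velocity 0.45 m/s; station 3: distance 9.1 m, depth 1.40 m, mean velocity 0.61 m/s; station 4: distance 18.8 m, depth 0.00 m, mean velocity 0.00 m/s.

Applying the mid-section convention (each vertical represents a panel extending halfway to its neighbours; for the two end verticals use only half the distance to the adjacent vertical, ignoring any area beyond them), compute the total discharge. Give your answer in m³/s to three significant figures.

8.48 m³/s

w_2 = (9.1 − 0.0)/2 = 4.55 m; q_2 = 0.45 × 0.72 × 4.55 = 1.474 m³/s
w_3 = (18.8 − 2.4)/2 = 8.2 m; q_3 = 0.61 × 1.40 × 8.2 = 7.003 m³/s
Stations 1, 4 contribute zero (depth or velocity is 0).
Q = Σ qᵢ = 8.477 m³/s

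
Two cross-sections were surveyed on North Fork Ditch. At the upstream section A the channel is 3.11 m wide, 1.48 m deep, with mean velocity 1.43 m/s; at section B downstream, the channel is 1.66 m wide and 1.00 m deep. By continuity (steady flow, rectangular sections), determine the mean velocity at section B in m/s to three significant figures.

3.97 m/s

Q = A₁V₁ = (3.11×1.48) × 1.43 = 6.582 m³/s
A₂ = 1.66 × 1.00 = 1.660 m²
V₂ = Q/A₂ = 6.582/1.660 = 3.965 m/s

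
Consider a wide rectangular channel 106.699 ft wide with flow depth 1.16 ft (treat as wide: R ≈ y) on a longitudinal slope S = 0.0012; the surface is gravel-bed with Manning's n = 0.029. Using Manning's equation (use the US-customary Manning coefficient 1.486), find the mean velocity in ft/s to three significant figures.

1.96 ft/s

A = b·y = 106.699 × 1.16 = 123.8 ft²
Wide channel: R ≈ y = 1.16 ft
Q = (1.486/n)·A·R^(2/3)·S^(1/2) = (1.486/0.029) × 123.8 × 1.160^(2/3) × 0.0012^(1/2) = 242.6 ft³/s
V = Q/A = 242.6/123.8 = 1.960 ft/s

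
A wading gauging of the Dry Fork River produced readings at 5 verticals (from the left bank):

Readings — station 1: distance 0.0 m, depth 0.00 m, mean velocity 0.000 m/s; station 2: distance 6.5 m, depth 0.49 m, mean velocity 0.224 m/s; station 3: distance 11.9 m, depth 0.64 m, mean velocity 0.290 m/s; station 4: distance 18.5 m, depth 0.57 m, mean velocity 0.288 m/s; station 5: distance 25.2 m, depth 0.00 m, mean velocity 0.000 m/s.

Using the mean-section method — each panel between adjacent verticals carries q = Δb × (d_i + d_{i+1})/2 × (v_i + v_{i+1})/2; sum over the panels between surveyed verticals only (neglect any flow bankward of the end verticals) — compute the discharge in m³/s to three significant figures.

Panel 1-2: Δb = 6.5 m, d̄ = (0.00+0.49)/2 = 0.245, v̄ = (0.000+0.224)/2 = 0.112 → q = 6.5×0.245×0.112 = 0.1784 m³/s
Panel 2-3: Δb = 5.4 m, d̄ = (0.49+0.64)/2 = 0.565, v̄ = (0.224+0.290)/2 = 0.257 → q = 5.4×0.565×0.257 = 0.7841 m³/s
Panel 3-4: Δb = 6.6 m, d̄ = (0.64+0.57)/2 = 0.605, v̄ = (0.290+0.288)/2 = 0.289 → q = 6.6×0.605×0.289 = 1.154 m³/s
Panel 4-5: Δb = 6.7 m, d̄ = (0.57+0.00)/2 = 0.285, v̄ = (0.288+0.000)/2 = 0.144 → q = 6.7×0.285×0.144 = 0.2750 m³/s
Q = Σ q = 2.391 m³/s

2.39 m³/s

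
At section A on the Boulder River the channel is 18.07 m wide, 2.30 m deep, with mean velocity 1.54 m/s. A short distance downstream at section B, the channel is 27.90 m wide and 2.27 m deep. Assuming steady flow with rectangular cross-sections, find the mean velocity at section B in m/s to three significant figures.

Q = A₁V₁ = (18.07×2.30) × 1.54 = 64.00 m³/s
A₂ = 27.90 × 2.27 = 63.33 m²
V₂ = Q/A₂ = 64.00/63.33 = 1.011 m/s

1.01 m/s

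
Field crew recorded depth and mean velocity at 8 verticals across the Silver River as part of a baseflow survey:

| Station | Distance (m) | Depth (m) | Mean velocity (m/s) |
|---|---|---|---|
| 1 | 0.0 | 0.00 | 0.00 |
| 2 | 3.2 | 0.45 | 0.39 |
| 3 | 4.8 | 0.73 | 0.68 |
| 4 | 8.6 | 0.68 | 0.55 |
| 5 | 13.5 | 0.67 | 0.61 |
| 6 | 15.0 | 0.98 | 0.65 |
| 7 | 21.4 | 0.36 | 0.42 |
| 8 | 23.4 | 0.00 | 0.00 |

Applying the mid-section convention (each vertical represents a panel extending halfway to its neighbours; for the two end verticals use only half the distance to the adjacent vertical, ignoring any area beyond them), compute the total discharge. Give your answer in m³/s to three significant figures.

w_2 = (4.8 − 0.0)/2 = 2.4 m; q_2 = 0.39 × 0.45 × 2.4 = 0.4212 m³/s
w_3 = (8.6 − 3.2)/2 = 2.7 m; q_3 = 0.68 × 0.73 × 2.7 = 1.340 m³/s
w_4 = (13.5 − 4.8)/2 = 4.35 m; q_4 = 0.55 × 0.68 × 4.35 = 1.627 m³/s
w_5 = (15.0 − 8.6)/2 = 3.2 m; q_5 = 0.61 × 0.67 × 3.2 = 1.308 m³/s
w_6 = (21.4 − 13.5)/2 = 3.95 m; q_6 = 0.65 × 0.98 × 3.95 = 2.516 m³/s
w_7 = (23.4 − 15.0)/2 = 4.2 m; q_7 = 0.42 × 0.36 × 4.2 = 0.6350 m³/s
Stations 1, 8 contribute zero (depth or velocity is 0).
Q = Σ qᵢ = 7.847 m³/s

7.85 m³/s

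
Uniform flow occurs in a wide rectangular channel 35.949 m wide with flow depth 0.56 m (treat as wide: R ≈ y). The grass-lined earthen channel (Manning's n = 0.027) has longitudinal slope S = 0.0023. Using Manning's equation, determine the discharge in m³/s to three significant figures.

A = b·y = 35.949 × 0.56 = 20.13 m²
Wide channel: R ≈ y = 0.56 m
Q = (1/n)·A·R^(2/3)·S^(1/2) = (1/0.027) × 20.13 × 0.5600^(2/3) × 0.0023^(1/2) = 24.29 m³/s

24.3 m³/s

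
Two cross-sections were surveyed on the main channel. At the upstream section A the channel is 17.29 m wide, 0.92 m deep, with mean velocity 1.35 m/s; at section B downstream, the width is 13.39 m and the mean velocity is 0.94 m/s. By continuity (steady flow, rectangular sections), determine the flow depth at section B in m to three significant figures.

Q = A₁V₁ = (17.29×0.92) × 1.35 = 21.47 m³/s
d₂ = Q/(b₂ V₂) = 21.47/(13.39×0.94) = 1.706 m

1.71 m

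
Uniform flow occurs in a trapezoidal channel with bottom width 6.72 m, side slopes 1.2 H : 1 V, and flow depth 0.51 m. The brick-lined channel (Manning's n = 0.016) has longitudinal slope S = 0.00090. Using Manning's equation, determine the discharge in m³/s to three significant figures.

4.12 m³/s

A = (b + z·y)·y = (6.72 + 1.2×0.51)×0.51 = 3.739 m²
P = b + 2y√(1+z²) = 6.72 + 2×0.51×√(1+1.2²) = 8.313 m
R = A/P = 3.739/8.313 = 0.4498 m
Q = (1/n)·A·R^(2/3)·S^(1/2) = (1/0.016) × 3.739 × 0.4498^(2/3) × 0.00090^(1/2) = 4.116 m³/s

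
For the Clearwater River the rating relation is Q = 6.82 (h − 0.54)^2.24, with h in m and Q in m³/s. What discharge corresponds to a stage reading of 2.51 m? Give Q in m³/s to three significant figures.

Q = 6.82 × (2.51 − 0.54)^2.24 = 6.82 × 1.97^2.24 = 31.15 m³/s

31.1 m³/s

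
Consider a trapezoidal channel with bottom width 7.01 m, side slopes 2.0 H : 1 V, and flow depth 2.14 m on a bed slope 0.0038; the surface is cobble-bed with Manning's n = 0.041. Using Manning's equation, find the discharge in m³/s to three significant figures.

46.7 m³/s

A = (b + z·y)·y = (7.01 + 2.0×2.14)×2.14 = 24.16 m²
P = b + 2y√(1+z²) = 7.01 + 2×2.14×√(1+2.0²) = 16.58 m
R = A/P = 24.16/16.58 = 1.457 m
Q = (1/n)·A·R^(2/3)·S^(1/2) = (1/0.041) × 24.16 × 1.457^(2/3) × 0.0038^(1/2) = 46.69 m³/s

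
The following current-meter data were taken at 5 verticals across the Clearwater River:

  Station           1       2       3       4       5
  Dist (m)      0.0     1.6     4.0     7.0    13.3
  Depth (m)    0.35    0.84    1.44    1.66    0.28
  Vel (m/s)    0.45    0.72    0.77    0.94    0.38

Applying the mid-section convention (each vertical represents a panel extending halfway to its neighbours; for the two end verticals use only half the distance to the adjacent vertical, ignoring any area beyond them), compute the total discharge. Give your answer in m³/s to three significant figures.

11.9 m³/s

w_1 = (1.6 − 0.0)/2 = 0.8 m; q_1 = 0.45 × 0.35 × 0.8 = 0.1260 m³/s
w_2 = (4.0 − 0.0)/2 = 2 m; q_2 = 0.72 × 0.84 × 2 = 1.210 m³/s
w_3 = (7.0 − 1.6)/2 = 2.7 m; q_3 = 0.77 × 1.44 × 2.7 = 2.994 m³/s
w_4 = (13.3 − 4.0)/2 = 4.65 m; q_4 = 0.94 × 1.66 × 4.65 = 7.256 m³/s
w_5 = (13.3 − 7.0)/2 = 3.15 m; q_5 = 0.38 × 0.28 × 3.15 = 0.3352 m³/s
Q = Σ qᵢ = 11.92 m³/s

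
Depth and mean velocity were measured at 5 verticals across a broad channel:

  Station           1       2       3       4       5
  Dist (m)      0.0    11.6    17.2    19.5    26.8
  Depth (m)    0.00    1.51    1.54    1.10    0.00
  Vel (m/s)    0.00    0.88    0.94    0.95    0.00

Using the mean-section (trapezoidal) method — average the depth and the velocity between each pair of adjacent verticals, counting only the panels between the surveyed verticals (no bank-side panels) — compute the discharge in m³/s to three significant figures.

Panel 1-2: Δb = 11.6 m, d̄ = (0.00+1.51)/2 = 0.755, v̄ = (0.00+0.88)/2 = 0.44 → q = 11.6×0.755×0.44 = 3.854 m³/s
Panel 2-3: Δb = 5.6 m, d̄ = (1.51+1.54)/2 = 1.525, v̄ = (0.88+0.94)/2 = 0.91 → q = 5.6×1.525×0.91 = 7.771 m³/s
Panel 3-4: Δb = 2.3 m, d̄ = (1.54+1.10)/2 = 1.32, v̄ = (0.94+0.95)/2 = 0.945 → q = 2.3×1.32×0.945 = 2.869 m³/s
Panel 4-5: Δb = 7.3 m, d̄ = (1.10+0.00)/2 = 0.55, v̄ = (0.95+0.00)/2 = 0.475 → q = 7.3×0.55×0.475 = 1.907 m³/s
Q = Σ q = 16.40 m³/s

16.4 m³/s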